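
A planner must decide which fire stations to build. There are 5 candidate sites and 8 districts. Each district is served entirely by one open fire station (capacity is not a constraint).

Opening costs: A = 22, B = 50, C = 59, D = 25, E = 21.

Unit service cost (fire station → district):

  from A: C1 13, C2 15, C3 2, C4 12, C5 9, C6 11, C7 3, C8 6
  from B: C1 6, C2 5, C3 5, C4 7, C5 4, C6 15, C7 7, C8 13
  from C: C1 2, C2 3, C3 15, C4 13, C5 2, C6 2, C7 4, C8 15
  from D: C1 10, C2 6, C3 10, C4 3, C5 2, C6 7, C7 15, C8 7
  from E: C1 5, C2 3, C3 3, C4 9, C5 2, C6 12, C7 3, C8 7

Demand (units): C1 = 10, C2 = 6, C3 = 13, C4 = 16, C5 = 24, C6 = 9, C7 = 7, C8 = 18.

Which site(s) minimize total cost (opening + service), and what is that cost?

For any fixed open set, each district goes to its cheapest open site; total = fixed + service.
{A, C, D}: C1→C 2·10=20, C2→C 3·6=18, C3→A 2·13=26, C4→D 3·16=48, C5→C 2·24=48, C6→C 2·9=18, C7→A 3·7=21, C8→A 6·18=108. Service 307; fixed 106; total 413.
{A, C, D, E}: service 307 + fixed 127 = 434
{C, D, E}: service 338 + fixed 105 = 443
{A, B, C, D, E}: C1→C 2·10=20, C2→C 3·6=18, C3→A 2·13=26, C4→D 3·16=48, C5→C 2·24=48, C6→C 2·9=18, C7→A 3·7=21, C8→A 6·18=108. Service 307; fixed 177; total 484.
No other subset beats 413.

Open A, C and D; minimum total cost 413.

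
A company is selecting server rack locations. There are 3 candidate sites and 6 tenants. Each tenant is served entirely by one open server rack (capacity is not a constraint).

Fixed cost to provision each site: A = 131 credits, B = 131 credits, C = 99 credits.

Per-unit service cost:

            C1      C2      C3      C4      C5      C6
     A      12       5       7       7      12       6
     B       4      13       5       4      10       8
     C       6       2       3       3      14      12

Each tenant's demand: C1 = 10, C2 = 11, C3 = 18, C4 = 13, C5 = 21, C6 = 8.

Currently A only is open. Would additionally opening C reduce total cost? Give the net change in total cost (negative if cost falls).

Yes — net change −118 (cost falls by 118).

Current service cost with {A}: 692.
Adding C: each tenant re-picks its cheapest; new service cost 475, saving 217.
Extra fixed cost: 99. Net change = 99 − 217 = -118.
(Totals: 823 → 705.)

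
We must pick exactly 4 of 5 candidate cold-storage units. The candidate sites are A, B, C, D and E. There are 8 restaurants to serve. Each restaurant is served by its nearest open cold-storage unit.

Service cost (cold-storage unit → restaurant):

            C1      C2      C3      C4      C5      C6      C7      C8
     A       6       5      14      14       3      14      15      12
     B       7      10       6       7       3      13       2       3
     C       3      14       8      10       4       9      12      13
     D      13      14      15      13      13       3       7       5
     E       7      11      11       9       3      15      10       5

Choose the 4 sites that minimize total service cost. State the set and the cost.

Choose A, B, C and D; total service cost 32.

With exactly 4 open, each restaurant uses its cheapest among the chosen.
{A, B, C, D}: C1→C 3, C2→A 5, C3→B 6, C4→B 7, C5→A 3, C6→D 3, C7→B 2, C8→B 3. Service cost 32.
{A, B, D, E}: service cost 35
{B, C, D, E}: service cost 37
Among all 5 size-4 choices, {A, B, C, D} is lowest.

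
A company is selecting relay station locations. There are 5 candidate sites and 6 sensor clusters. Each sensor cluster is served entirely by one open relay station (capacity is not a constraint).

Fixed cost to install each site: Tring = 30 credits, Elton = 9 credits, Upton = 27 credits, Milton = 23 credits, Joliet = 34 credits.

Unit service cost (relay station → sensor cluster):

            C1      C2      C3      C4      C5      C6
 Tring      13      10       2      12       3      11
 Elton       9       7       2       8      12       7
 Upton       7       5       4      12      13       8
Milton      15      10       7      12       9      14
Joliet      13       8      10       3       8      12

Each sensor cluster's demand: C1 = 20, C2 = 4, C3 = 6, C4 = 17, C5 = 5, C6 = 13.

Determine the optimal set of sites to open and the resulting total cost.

Open Elton, Upton and Joliet; minimum total cost 424.

For any fixed open set, each sensor cluster goes to its cheapest open site; total = fixed + service.
{Elton, Upton, Joliet}: C1→Upton 7·20=140, C2→Upton 5·4=20, C3→Elton 2·6=12, C4→Joliet 3·17=51, C5→Joliet 8·5=40, C6→Elton 7·13=91. Service 354; fixed 70; total 424.
{Tring, Elton, Upton, Joliet}: service 329 + fixed 100 = 429
{Tring, Upton, Joliet}: C1→Upton 7·20=140, C2→Upton 5·4=20, C3→Tring 2·6=12, C4→Joliet 3·17=51, C5→Tring 3·5=15, C6→Upton 8·13=104. Service 342; fixed 91; total 433.
{Tring, Elton, Upton, Milton, Joliet}: service 329 + fixed 123 = 452
No other subset beats 424.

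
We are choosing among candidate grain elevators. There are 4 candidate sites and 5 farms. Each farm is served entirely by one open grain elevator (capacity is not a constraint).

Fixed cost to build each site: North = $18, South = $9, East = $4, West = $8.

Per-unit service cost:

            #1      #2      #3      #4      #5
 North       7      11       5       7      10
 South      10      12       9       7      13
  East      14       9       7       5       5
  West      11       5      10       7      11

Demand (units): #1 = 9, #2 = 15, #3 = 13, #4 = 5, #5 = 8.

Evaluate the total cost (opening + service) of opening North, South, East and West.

Total cost: 307

Each farm is assigned to its cheapest site among the open ones.
{North, South, East, West}: #1→North 7·9=63, #2→West 5·15=75, #3→North 5·13=65, #4→East 5·5=25, #5→East 5·8=40. Service 268; fixed 39; total 307.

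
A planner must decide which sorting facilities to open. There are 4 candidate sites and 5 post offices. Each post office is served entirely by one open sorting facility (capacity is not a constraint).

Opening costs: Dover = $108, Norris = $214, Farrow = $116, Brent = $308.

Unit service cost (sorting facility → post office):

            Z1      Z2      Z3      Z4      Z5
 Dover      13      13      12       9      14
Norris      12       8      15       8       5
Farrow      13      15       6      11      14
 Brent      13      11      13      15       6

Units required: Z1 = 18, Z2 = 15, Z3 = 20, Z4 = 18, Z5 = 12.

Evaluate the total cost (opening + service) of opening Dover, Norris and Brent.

Total cost: 1410

Each post office is assigned to its cheapest site among the open ones.
{Dover, Norris, Brent}: Z1→Norris 12·18=216, Z2→Norris 8·15=120, Z3→Dover 12·20=240, Z4→Norris 8·18=144, Z5→Norris 5·12=60. Service 780; fixed 630; total 1410.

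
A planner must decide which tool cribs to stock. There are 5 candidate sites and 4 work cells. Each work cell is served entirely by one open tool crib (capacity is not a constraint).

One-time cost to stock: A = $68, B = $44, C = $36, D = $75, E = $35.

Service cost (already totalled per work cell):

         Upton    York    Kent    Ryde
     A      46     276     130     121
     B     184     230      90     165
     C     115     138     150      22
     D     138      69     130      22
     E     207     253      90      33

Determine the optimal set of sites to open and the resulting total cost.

For any fixed open set, each work cell goes to its cheapest open site; total = fixed + service.
{A, D, E}: Upton→A 46, York→D 69, Kent→E 90, Ryde→D 22. Service 227; fixed 178; total 405.
{A, D}: Upton→A 46, York→D 69, Kent→A 130, Ryde→D 22. Service 267; fixed 143; total 410.
{A, B, D}: service 227 + fixed 187 = 414
{A, B, C, D, E}: Upton→A 46, York→D 69, Kent→B 90, Ryde→C 22. Service 227; fixed 258; total 485.
No other subset beats 405.

Open A, D and E; minimum total cost 405.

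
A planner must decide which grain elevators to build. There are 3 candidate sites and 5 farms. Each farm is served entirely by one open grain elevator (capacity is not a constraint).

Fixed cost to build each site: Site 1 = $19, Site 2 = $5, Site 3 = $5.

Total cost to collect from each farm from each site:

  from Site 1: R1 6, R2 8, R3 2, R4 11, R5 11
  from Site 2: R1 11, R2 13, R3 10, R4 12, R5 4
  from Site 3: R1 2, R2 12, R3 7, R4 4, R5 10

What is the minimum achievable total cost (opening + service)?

Minimum total cost: 39

For any fixed open set, each farm goes to its cheapest open site; total = fixed + service.
{Site 2, Site 3}: R1→Site 3 2, R2→Site 3 12, R3→Site 3 7, R4→Site 3 4, R5→Site 2 4. Service 29; fixed 10; total 39.
{Site 3}: service 35 + fixed 5 = 40
{Site 1, Site 2, Site 3}: R1→Site 3 2, R2→Site 1 8, R3→Site 1 2, R4→Site 3 4, R5→Site 2 4. Service 20; fixed 29; total 49.
{Site 2}: R1→Site 2 11, R2→Site 2 13, R3→Site 2 10, R4→Site 2 12, R5→Site 2 4. Service 50; fixed 5; total 55.
No other subset beats 39.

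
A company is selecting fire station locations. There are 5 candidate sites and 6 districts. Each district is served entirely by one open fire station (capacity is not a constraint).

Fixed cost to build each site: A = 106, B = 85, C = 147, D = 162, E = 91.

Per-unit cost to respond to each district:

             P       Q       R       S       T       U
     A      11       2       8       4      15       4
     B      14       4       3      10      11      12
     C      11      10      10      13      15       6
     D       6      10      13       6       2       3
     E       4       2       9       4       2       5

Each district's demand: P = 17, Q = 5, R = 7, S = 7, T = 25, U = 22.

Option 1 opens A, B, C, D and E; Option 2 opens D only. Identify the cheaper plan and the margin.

Option 2 is cheaper by 271.

Option 1: {A, B, C, D, E}: P→E 4·17=68, Q→A 2·5=10, R→B 3·7=21, S→A 4·7=28, T→D 2·25=50, U→D 3·22=66. Service 243; fixed 591; total 834.
Option 2: {D}: P→D 6·17=102, Q→D 10·5=50, R→D 13·7=91, S→D 6·7=42, T→D 2·25=50, U→D 3·22=66. Service 401; fixed 162; total 563.
Difference: |834 − 563| = 271.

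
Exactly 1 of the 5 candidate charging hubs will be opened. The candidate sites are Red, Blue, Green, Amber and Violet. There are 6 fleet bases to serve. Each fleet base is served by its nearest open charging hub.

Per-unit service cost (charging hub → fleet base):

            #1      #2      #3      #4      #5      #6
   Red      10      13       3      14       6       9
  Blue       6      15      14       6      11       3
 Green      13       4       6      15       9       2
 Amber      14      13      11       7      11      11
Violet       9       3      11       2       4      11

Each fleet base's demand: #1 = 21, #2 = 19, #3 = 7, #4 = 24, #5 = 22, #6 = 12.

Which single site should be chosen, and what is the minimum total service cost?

Choose Violet only; total service cost 591.

With exactly 1 open, each fleet base uses its cheapest among the chosen.
{Violet}: #1→Violet 9·21=189, #2→Violet 3·19=57, #3→Violet 11·7=77, #4→Violet 2·24=48, #5→Violet 4·22=88, #6→Violet 11·12=132. Service cost 591.
{Blue}: service cost 931
{Green}: service cost 973
Among all 5 size-1 choices, {Violet} is lowest.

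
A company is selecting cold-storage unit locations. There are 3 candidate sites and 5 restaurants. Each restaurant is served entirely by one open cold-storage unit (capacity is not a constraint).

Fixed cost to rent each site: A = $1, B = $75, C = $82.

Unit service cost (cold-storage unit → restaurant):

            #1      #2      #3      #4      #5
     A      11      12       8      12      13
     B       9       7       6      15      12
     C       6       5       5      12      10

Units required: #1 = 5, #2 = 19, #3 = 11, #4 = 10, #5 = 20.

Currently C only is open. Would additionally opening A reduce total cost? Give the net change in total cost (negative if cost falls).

Current service cost with {C}: 500.
Adding A: each restaurant re-picks its cheapest; new service cost 500, saving 0.
Extra fixed cost: 1. Net change = 1 − 0 = 1.
(Totals: 582 → 583.)

No — net change +1 (cost rises by 1).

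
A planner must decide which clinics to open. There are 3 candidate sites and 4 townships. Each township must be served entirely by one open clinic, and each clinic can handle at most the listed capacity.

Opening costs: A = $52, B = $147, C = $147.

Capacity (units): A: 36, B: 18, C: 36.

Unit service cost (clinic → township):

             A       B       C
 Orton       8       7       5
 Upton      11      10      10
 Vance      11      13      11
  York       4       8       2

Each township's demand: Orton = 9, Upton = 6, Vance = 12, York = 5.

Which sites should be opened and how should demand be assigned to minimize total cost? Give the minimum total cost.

Open {A}: Orton→A 8·9=72, Upton→A 11·6=66, Vance→A 11·12=132, York→A 4·5=20.
Loads: A carries 32/36. Service 290; fixed 52; total 342.
Next best feasible plan costs 394.

Minimum total cost: 342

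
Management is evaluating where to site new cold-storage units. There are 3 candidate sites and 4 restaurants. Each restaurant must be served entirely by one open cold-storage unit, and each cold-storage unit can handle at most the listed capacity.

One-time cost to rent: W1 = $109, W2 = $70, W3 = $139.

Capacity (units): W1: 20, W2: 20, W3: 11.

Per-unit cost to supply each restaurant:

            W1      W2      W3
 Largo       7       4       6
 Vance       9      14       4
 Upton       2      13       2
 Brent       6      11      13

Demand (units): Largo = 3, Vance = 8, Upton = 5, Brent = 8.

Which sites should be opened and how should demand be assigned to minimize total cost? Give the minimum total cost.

Open {W1, W3}: Largo→W3 6·3=18, Vance→W3 4·8=32, Upton→W1 2·5=10, Brent→W1 6·8=48.
Loads: W1 carries 13/20, W3 carries 11/11. Service 108; fixed 248; total 356.
Next best feasible plan costs 359.

Minimum total cost: 356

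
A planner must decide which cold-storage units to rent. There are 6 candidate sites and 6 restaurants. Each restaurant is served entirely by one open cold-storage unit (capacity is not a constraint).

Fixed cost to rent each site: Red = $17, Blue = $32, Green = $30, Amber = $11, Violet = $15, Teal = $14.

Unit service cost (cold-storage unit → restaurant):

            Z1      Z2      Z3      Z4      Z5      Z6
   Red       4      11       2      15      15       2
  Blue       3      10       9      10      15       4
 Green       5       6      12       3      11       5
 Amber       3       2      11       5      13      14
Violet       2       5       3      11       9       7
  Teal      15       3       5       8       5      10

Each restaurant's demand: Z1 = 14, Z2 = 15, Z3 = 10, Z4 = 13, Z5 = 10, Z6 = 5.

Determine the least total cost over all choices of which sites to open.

Minimum total cost: 259

For any fixed open set, each restaurant goes to its cheapest open site; total = fixed + service.
{Red, Amber, Teal}: Z1→Amber 3·14=42, Z2→Amber 2·15=30, Z3→Red 2·10=20, Z4→Amber 5·13=65, Z5→Teal 5·10=50, Z6→Red 2·5=10. Service 217; fixed 42; total 259.
{Red, Amber, Violet, Teal}: service 203 + fixed 57 = 260
{Red, Green, Amber, Teal}: service 191 + fixed 72 = 263
{Red, Blue, Green, Amber, Violet, Teal}: service 177 + fixed 119 = 296
No other subset beats 259.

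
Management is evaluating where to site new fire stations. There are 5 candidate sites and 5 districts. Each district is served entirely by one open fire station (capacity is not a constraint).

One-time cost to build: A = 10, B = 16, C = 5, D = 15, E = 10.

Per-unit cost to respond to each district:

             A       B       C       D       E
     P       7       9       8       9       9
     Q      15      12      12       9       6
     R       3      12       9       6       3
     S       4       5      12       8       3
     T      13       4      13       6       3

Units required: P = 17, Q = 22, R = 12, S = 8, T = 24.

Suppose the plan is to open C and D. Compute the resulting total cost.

Total cost: 634

Each district is assigned to its cheapest site among the open ones.
{C, D}: P→C 8·17=136, Q→D 9·22=198, R→D 6·12=72, S→D 8·8=64, T→D 6·24=144. Service 614; fixed 20; total 634.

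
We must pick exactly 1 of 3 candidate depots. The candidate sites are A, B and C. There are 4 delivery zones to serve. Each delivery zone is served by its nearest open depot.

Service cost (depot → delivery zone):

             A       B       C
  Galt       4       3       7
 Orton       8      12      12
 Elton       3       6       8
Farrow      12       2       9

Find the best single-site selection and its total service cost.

Choose B only; total service cost 23.

With exactly 1 open, each delivery zone uses its cheapest among the chosen.
{B}: Galt→B 3, Orton→B 12, Elton→B 6, Farrow→B 2. Service cost 23.
{A}: service cost 27
{C}: service cost 36
Among all 3 size-1 choices, {B} is lowest.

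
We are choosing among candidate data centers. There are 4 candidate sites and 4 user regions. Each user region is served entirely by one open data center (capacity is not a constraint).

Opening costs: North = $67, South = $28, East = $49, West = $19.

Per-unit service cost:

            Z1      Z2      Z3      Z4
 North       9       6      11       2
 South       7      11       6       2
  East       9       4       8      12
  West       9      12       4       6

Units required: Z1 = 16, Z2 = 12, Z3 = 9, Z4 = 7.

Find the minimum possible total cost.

For any fixed open set, each user region goes to its cheapest open site; total = fixed + service.
{South, East}: Z1→South 7·16=112, Z2→East 4·12=48, Z3→South 6·9=54, Z4→South 2·7=14. Service 228; fixed 77; total 305.
{South, East, West}: service 210 + fixed 96 = 306
{East, West}: Z1→East 9·16=144, Z2→East 4·12=48, Z3→West 4·9=36, Z4→West 6·7=42. Service 270; fixed 68; total 338.
{North, South, East, West}: service 210 + fixed 163 = 373
No other subset beats 305.

Minimum total cost: 305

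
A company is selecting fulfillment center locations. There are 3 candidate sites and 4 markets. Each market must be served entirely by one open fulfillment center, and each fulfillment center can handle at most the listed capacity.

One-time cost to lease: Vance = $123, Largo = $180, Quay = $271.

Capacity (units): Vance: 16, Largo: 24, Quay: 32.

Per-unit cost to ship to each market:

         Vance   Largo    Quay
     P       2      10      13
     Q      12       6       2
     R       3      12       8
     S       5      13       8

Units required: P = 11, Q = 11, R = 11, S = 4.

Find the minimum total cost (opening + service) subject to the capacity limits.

Open {Vance, Largo}: P→Largo 10·11=110, Q→Largo 6·11=66, R→Vance 3·11=33, S→Vance 5·4=20.
Loads: Vance carries 15/16, Largo carries 22/24. Service 229; fixed 303; total 532.
Next best feasible plan costs 543.

Minimum total cost: 532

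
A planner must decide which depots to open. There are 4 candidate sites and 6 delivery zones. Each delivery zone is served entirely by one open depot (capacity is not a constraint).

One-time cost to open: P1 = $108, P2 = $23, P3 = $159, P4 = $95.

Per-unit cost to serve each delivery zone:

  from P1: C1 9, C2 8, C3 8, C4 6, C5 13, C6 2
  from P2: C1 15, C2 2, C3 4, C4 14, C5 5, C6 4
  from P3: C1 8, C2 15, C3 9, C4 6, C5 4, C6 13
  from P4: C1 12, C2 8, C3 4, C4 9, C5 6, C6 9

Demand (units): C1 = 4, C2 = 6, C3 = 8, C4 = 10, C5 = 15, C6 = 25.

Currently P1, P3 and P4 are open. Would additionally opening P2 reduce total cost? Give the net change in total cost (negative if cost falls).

Current service cost with {P1, P3, P4}: 282.
Adding P2: each delivery zone re-picks its cheapest; new service cost 246, saving 36.
Extra fixed cost: 23. Net change = 23 − 36 = -13.
(Totals: 644 → 631.)

Yes — net change −13 (cost falls by 13).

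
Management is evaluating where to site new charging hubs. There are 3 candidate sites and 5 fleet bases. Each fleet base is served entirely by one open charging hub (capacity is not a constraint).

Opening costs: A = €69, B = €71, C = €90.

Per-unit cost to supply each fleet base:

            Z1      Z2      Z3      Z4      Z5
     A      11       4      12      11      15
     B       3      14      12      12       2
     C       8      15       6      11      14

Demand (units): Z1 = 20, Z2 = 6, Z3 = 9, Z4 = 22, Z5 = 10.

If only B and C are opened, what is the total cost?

Each fleet base is assigned to its cheapest site among the open ones.
{B, C}: Z1→B 3·20=60, Z2→B 14·6=84, Z3→C 6·9=54, Z4→C 11·22=242, Z5→B 2·10=20. Service 460; fixed 161; total 621.

Total cost: 621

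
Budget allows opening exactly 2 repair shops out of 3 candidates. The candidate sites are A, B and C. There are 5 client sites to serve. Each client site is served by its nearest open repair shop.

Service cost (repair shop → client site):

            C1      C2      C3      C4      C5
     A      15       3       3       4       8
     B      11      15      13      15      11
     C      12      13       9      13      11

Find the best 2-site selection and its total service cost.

Choose A and B; total service cost 29.

With exactly 2 open, each client site uses its cheapest among the chosen.
{A, B}: C1→B 11, C2→A 3, C3→A 3, C4→A 4, C5→A 8. Service cost 29.
{A, C}: service cost 30
{B, C}: service cost 57
Among all 3 size-2 choices, {A, B} is lowest.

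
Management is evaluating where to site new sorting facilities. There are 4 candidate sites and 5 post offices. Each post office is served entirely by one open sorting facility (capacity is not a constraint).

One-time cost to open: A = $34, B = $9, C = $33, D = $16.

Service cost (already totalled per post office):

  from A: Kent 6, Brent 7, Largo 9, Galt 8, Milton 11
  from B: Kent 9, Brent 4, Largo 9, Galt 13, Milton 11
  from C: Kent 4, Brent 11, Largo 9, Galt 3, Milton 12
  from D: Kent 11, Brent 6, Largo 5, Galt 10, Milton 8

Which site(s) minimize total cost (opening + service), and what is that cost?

For any fixed open set, each post office goes to its cheapest open site; total = fixed + service.
{B}: Kent→B 9, Brent→B 4, Largo→B 9, Galt→B 13, Milton→B 11. Service 46; fixed 9; total 55.
{D}: service 40 + fixed 16 = 56
{B, D}: service 36 + fixed 25 = 61
{A, B, C, D}: service 24 + fixed 92 = 116
No other subset beats 55.

Open B only; minimum total cost 55.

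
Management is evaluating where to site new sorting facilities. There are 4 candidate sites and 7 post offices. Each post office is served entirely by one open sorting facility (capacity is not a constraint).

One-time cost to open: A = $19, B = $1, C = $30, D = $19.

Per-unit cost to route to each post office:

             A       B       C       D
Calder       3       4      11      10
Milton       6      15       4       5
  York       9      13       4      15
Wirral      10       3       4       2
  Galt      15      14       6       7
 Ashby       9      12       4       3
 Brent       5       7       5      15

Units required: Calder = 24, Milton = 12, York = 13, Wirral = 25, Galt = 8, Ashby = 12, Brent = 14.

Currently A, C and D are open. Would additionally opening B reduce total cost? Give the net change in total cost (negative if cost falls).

No — net change +1 (cost rises by 1).

Current service cost with {A, C, D}: 376.
Adding B: each post office re-picks its cheapest; new service cost 376, saving 0.
Extra fixed cost: 1. Net change = 1 − 0 = 1.
(Totals: 444 → 445.)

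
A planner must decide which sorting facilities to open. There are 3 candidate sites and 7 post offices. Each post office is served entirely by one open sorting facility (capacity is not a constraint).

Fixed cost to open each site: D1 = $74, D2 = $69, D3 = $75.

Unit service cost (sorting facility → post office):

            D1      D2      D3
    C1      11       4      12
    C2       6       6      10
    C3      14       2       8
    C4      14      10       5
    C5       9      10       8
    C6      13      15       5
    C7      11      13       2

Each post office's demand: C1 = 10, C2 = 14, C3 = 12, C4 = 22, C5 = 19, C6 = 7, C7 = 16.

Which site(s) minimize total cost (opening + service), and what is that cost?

Open D2 and D3; minimum total cost 621.

For any fixed open set, each post office goes to its cheapest open site; total = fixed + service.
{D2, D3}: C1→D2 4·10=40, C2→D2 6·14=84, C3→D2 2·12=24, C4→D3 5·22=110, C5→D3 8·19=152, C6→D3 5·7=35, C7→D3 2·16=32. Service 477; fixed 144; total 621.
{D1, D2, D3}: service 477 + fixed 218 = 695
{D3}: service 685 + fixed 75 = 760
{D2}: C1→D2 4·10=40, C2→D2 6·14=84, C3→D2 2·12=24, C4→D2 10·22=220, C5→D2 10·19=190, C6→D2 15·7=105, C7→D2 13·16=208. Service 871; fixed 69; total 940.
No other subset beats 621.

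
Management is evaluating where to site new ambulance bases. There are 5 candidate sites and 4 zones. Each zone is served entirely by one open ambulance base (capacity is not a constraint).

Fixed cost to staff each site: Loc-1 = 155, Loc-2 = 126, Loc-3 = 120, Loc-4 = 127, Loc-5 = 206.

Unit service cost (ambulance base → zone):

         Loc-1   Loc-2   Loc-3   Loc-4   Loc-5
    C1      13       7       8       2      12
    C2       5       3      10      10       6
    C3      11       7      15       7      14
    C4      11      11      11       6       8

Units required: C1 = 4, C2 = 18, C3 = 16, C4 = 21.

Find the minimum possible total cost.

For any fixed open set, each zone goes to its cheapest open site; total = fixed + service.
{Loc-2}: C1→Loc-2 7·4=28, C2→Loc-2 3·18=54, C3→Loc-2 7·16=112, C4→Loc-2 11·21=231. Service 425; fixed 126; total 551.
{Loc-2, Loc-4}: C1→Loc-4 2·4=8, C2→Loc-2 3·18=54, C3→Loc-2 7·16=112, C4→Loc-4 6·21=126. Service 300; fixed 253; total 553.
{Loc-4}: C1→Loc-4 2·4=8, C2→Loc-4 10·18=180, C3→Loc-4 7·16=112, C4→Loc-4 6·21=126. Service 426; fixed 127; total 553.
{Loc-1, Loc-2, Loc-3, Loc-4, Loc-5}: service 300 + fixed 734 = 1034
No other subset beats 551.

Minimum total cost: 551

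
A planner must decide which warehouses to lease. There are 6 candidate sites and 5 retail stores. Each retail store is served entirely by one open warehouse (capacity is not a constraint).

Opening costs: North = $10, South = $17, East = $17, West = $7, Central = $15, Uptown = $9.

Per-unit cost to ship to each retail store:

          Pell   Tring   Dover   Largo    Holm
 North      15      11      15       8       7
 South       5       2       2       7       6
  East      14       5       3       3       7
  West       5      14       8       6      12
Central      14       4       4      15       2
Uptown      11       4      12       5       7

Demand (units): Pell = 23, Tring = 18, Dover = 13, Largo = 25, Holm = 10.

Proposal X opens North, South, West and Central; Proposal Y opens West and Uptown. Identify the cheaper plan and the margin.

Proposal X: {North, South, West, Central}: Pell→South 5·23=115, Tring→South 2·18=36, Dover→South 2·13=26, Largo→West 6·25=150, Holm→Central 2·10=20. Service 347; fixed 49; total 396.
Proposal Y: {West, Uptown}: Pell→West 5·23=115, Tring→Uptown 4·18=72, Dover→West 8·13=104, Largo→Uptown 5·25=125, Holm→Uptown 7·10=70. Service 486; fixed 16; total 502.
Difference: |396 − 502| = 106.

Proposal X is cheaper by 106.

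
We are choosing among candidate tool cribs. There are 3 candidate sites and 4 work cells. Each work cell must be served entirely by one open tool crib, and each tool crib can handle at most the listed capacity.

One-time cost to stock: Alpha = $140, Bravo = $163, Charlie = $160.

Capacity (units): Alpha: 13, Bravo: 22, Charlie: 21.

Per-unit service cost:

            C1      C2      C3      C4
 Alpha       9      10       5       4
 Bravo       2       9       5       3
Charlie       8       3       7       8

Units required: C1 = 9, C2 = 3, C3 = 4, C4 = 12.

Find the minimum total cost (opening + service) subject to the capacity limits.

Open {Alpha, Bravo}: C1→Bravo 2·9=18, C2→Alpha 10·3=30, C3→Alpha 5·4=20, C4→Bravo 3·12=36.
Loads: Alpha carries 7/13, Bravo carries 21/22. Service 104; fixed 303; total 407.
Next best feasible plan costs 414.

Minimum total cost: 407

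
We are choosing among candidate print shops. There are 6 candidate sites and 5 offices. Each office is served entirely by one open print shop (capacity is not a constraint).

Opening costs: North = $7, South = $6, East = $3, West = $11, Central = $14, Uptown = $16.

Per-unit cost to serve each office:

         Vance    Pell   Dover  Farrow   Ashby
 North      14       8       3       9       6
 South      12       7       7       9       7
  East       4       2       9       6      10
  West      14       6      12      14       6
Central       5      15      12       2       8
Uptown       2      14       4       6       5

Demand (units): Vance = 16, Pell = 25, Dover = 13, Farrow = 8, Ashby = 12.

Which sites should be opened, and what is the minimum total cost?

Open North, East, Central and Uptown; minimum total cost 237.

For any fixed open set, each office goes to its cheapest open site; total = fixed + service.
{North, East, Central, Uptown}: Vance→Uptown 2·16=32, Pell→East 2·25=50, Dover→North 3·13=39, Farrow→Central 2·8=16, Ashby→Uptown 5·12=60. Service 197; fixed 40; total 237.
{North, South, East, Central, Uptown}: service 197 + fixed 46 = 243
{East, Central, Uptown}: Vance→Uptown 2·16=32, Pell→East 2·25=50, Dover→Uptown 4·13=52, Farrow→Central 2·8=16, Ashby→Uptown 5·12=60. Service 210; fixed 33; total 243.
{North, South, East, West, Central, Uptown}: service 197 + fixed 57 = 254
No other subset beats 237.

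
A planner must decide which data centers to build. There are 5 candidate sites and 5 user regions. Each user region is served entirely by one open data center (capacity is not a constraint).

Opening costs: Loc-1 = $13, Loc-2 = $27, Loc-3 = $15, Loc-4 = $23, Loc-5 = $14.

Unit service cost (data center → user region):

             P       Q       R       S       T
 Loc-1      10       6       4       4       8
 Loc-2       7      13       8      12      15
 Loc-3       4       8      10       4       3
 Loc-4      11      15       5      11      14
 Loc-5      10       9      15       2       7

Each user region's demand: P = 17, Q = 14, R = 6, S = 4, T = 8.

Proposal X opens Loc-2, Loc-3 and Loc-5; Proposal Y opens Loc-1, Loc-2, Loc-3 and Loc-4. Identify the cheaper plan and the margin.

Proposal X: {Loc-2, Loc-3, Loc-5}: P→Loc-3 4·17=68, Q→Loc-3 8·14=112, R→Loc-2 8·6=48, S→Loc-5 2·4=8, T→Loc-3 3·8=24. Service 260; fixed 56; total 316.
Proposal Y: {Loc-1, Loc-2, Loc-3, Loc-4}: P→Loc-3 4·17=68, Q→Loc-1 6·14=84, R→Loc-1 4·6=24, S→Loc-1 4·4=16, T→Loc-3 3·8=24. Service 216; fixed 78; total 294.
Difference: |316 − 294| = 22.

Proposal Y is cheaper by 22.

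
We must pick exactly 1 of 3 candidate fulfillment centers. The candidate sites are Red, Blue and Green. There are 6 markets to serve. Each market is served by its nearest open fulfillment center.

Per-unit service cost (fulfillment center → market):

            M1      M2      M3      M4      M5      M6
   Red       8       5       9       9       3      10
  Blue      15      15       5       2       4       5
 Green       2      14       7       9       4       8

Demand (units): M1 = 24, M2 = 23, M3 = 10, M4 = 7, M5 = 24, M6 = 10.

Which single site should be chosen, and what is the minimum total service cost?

Choose Red only; total service cost 632.

With exactly 1 open, each market uses its cheapest among the chosen.
{Red}: M1→Red 8·24=192, M2→Red 5·23=115, M3→Red 9·10=90, M4→Red 9·7=63, M5→Red 3·24=72, M6→Red 10·10=100. Service cost 632.
{Green}: service cost 679
{Blue}: service cost 915
Among all 3 size-1 choices, {Red} is lowest.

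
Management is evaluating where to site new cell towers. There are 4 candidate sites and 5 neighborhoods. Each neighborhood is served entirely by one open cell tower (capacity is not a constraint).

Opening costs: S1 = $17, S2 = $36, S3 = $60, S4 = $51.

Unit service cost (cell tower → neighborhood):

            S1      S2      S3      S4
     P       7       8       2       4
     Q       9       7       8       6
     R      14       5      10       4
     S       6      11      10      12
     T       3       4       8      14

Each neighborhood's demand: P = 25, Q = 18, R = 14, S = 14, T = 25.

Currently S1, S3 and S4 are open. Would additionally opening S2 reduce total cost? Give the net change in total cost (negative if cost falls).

No — net change +36 (cost rises by 36).

Current service cost with {S1, S3, S4}: 373.
Adding S2: each neighborhood re-picks its cheapest; new service cost 373, saving 0.
Extra fixed cost: 36. Net change = 36 − 0 = 36.
(Totals: 501 → 537.)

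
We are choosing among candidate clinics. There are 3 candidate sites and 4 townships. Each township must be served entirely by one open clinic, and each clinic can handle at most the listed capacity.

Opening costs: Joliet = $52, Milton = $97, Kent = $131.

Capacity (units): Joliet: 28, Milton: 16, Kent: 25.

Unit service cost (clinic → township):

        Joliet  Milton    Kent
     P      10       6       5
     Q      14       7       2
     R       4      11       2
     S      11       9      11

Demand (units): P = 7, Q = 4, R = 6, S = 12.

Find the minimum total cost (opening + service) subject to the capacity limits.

Open {Joliet, Kent}: P→Kent 5·7=35, Q→Kent 2·4=8, R→Kent 2·6=12, S→Joliet 11·12=132.
Loads: Joliet carries 12/28, Kent carries 17/25. Service 187; fixed 183; total 370.
Next best feasible plan costs 375.

Minimum total cost: 370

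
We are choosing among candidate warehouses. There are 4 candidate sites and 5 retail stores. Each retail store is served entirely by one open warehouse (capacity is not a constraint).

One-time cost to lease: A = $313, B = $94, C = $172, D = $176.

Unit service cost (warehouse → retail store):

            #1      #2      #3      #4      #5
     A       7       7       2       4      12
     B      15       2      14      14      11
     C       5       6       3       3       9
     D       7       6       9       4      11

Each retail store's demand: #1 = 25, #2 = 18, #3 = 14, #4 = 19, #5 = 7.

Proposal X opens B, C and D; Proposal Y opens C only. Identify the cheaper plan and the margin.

Proposal Y is cheaper by 198.

Proposal X: {B, C, D}: #1→C 5·25=125, #2→B 2·18=36, #3→C 3·14=42, #4→C 3·19=57, #5→C 9·7=63. Service 323; fixed 442; total 765.
Proposal Y: {C}: #1→C 5·25=125, #2→C 6·18=108, #3→C 3·14=42, #4→C 3·19=57, #5→C 9·7=63. Service 395; fixed 172; total 567.
Difference: |765 − 567| = 198.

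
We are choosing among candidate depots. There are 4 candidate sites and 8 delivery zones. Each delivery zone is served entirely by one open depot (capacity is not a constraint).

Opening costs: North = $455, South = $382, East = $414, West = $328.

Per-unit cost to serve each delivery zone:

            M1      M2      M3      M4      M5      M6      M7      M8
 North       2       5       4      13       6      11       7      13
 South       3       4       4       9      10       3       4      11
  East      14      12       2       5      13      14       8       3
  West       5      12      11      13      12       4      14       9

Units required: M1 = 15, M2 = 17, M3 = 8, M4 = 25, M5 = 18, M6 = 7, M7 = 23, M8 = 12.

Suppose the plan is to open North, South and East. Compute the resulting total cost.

Total cost: 1747

Each delivery zone is assigned to its cheapest site among the open ones.
{North, South, East}: M1→North 2·15=30, M2→South 4·17=68, M3→East 2·8=16, M4→East 5·25=125, M5→North 6·18=108, M6→South 3·7=21, M7→South 4·23=92, M8→East 3·12=36. Service 496; fixed 1251; total 1747.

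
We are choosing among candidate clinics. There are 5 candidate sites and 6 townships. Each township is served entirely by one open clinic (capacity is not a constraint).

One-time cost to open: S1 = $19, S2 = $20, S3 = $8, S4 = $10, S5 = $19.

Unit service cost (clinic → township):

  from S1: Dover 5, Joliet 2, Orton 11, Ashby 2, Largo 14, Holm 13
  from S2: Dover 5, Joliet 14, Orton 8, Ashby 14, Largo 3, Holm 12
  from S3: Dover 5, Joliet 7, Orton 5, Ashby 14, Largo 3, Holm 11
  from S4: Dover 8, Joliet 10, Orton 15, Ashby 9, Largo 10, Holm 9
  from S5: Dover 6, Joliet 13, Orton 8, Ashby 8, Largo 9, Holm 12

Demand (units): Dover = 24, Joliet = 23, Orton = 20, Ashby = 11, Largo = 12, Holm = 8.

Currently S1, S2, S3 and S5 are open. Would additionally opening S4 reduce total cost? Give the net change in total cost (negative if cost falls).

Yes — net change −6 (cost falls by 6).

Current service cost with {S1, S2, S3, S5}: 412.
Adding S4: each township re-picks its cheapest; new service cost 396, saving 16.
Extra fixed cost: 10. Net change = 10 − 16 = -6.
(Totals: 478 → 472.)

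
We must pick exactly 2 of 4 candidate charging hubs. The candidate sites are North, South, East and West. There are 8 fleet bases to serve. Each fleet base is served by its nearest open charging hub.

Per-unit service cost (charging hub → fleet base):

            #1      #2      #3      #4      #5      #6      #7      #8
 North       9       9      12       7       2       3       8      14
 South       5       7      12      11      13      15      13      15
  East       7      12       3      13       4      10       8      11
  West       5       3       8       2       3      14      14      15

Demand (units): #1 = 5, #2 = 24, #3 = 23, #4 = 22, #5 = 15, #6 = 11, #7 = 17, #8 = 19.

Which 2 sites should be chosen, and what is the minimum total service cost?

With exactly 2 open, each fleet base uses its cheapest among the chosen.
{East, West}: #1→West 5·5=25, #2→West 3·24=72, #3→East 3·23=69, #4→West 2·22=44, #5→West 3·15=45, #6→East 10·11=110, #7→East 8·17=136, #8→East 11·19=209. Service cost 710.
{North, West}: service cost 790
{North, East}: service cost 882
Among all 6 size-2 choices, {East, West} is lowest.

Choose East and West; total service cost 710.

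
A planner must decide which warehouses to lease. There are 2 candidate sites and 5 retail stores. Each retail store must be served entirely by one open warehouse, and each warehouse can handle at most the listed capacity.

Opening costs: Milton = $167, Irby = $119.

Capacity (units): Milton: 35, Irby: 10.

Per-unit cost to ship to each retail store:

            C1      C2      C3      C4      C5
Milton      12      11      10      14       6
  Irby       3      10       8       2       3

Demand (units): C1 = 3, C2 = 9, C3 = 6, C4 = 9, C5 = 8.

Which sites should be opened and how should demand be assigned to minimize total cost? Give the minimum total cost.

Minimum total cost: 536

Open {Milton}: C1→Milton 12·3=36, C2→Milton 11·9=99, C3→Milton 10·6=60, C4→Milton 14·9=126, C5→Milton 6·8=48.
Loads: Milton carries 35/35. Service 369; fixed 167; total 536.
Next best feasible plan costs 547.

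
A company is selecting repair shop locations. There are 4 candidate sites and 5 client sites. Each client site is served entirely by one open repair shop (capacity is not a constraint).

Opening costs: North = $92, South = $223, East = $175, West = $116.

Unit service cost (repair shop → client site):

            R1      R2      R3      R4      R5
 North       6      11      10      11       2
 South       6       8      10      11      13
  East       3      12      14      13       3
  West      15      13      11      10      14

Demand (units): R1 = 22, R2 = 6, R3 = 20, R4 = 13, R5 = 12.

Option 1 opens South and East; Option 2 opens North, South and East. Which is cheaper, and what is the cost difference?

Option 1: {South, East}: R1→East 3·22=66, R2→South 8·6=48, R3→South 10·20=200, R4→South 11·13=143, R5→East 3·12=36. Service 493; fixed 398; total 891.
Option 2: {North, South, East}: R1→East 3·22=66, R2→South 8·6=48, R3→North 10·20=200, R4→North 11·13=143, R5→North 2·12=24. Service 481; fixed 490; total 971.
Difference: |891 − 971| = 80.

Option 1 is cheaper by 80.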